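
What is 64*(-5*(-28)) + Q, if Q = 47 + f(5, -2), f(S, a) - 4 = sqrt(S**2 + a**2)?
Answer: 9011 + sqrt(29) ≈ 9016.4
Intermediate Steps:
f(S, a) = 4 + sqrt(S**2 + a**2)
Q = 51 + sqrt(29) (Q = 47 + (4 + sqrt(5**2 + (-2)**2)) = 47 + (4 + sqrt(25 + 4)) = 47 + (4 + sqrt(29)) = 51 + sqrt(29) ≈ 56.385)
64*(-5*(-28)) + Q = 64*(-5*(-28)) + (51 + sqrt(29)) = 64*140 + (51 + sqrt(29)) = 8960 + (51 + sqrt(29)) = 9011 + sqrt(29)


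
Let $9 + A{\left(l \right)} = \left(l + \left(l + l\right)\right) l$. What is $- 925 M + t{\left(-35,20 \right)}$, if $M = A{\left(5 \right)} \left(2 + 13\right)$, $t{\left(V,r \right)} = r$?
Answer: $-915730$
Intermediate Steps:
$A{\left(l \right)} = -9 + 3 l^{2}$ ($A{\left(l \right)} = -9 + \left(l + \left(l + l\right)\right) l = -9 + \left(l + 2 l\right) l = -9 + 3 l l = -9 + 3 l^{2}$)
$M = 990$ ($M = \left(-9 + 3 \cdot 5^{2}\right) \left(2 + 13\right) = \left(-9 + 3 \cdot 25\right) 15 = \left(-9 + 75\right) 15 = 66 \cdot 15 = 990$)
$- 925 M + t{\left(-35,20 \right)} = \left(-925\right) 990 + 20 = -915750 + 20 = -915730$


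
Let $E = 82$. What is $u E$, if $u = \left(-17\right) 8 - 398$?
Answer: $-43788$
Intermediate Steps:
$u = -534$ ($u = -136 - 398 = -534$)
$u E = \left(-534\right) 82 = -43788$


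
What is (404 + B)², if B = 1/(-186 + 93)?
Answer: 1411580041/8649 ≈ 1.6321e+5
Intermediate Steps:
B = -1/93 (B = 1/(-93) = -1/93 ≈ -0.010753)
(404 + B)² = (404 - 1/93)² = (37571/93)² = 1411580041/8649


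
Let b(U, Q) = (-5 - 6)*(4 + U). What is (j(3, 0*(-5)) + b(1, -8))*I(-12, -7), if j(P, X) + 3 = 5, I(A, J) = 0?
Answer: 0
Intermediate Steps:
j(P, X) = 2 (j(P, X) = -3 + 5 = 2)
b(U, Q) = -44 - 11*U (b(U, Q) = -11*(4 + U) = -44 - 11*U)
(j(3, 0*(-5)) + b(1, -8))*I(-12, -7) = (2 + (-44 - 11*1))*0 = (2 + (-44 - 11))*0 = (2 - 55)*0 = -53*0 = 0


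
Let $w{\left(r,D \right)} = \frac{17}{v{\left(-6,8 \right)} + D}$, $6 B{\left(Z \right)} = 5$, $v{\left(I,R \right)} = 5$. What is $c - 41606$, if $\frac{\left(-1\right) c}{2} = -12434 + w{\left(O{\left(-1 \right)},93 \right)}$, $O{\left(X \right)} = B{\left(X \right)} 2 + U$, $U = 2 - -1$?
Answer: $- \frac{820179}{49} \approx -16738.0$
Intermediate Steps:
$B{\left(Z \right)} = \frac{5}{6}$ ($B{\left(Z \right)} = \frac{1}{6} \cdot 5 = \frac{5}{6}$)
$U = 3$ ($U = 2 + 1 = 3$)
$O{\left(X \right)} = \frac{14}{3}$ ($O{\left(X \right)} = \frac{5}{6} \cdot 2 + 3 = \frac{5}{3} + 3 = \frac{14}{3}$)
$w{\left(r,D \right)} = \frac{17}{5 + D}$
$c = \frac{1218515}{49}$ ($c = - 2 \left(-12434 + \frac{17}{5 + 93}\right) = - 2 \left(-12434 + \frac{17}{98}\right) = \left(-2\right) \left(- \frac{1218515}{98}\right) = \frac{1218515}{49} \approx 24868.0$)
$c - 41606 = \frac{1218515}{49} - 41606 = - \frac{820179}{49}$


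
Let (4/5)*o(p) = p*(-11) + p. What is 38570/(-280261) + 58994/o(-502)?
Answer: 16291690684/1758637775 ≈ 9.2638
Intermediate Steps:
o(p) = -25*p/2 (o(p) = 5*(p*(-11) + p)/4 = 5*(-11*p + p)/4 = 5*(-10*p)/4 = -25*p/2)
38570/(-280261) + 58994/o(-502) = 38570/(-280261) + 58994/((-25/2*(-502))) = 38570*(-1/280261) + 58994/6275 = -38570/280261 + 58994*(1/6275) = -38570/280261 + 58994/6275 = 16291690684/1758637775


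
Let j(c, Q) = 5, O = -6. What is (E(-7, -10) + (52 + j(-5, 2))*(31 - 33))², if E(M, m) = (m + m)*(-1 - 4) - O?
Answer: 64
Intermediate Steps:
E(M, m) = 6 - 10*m (E(M, m) = (m + m)*(-1 - 4) - 1*(-6) = (2*m)*(-5) + 6 = -10*m + 6 = 6 - 10*m)
(E(-7, -10) + (52 + j(-5, 2))*(31 - 33))² = ((6 - 10*(-10)) + (52 + 5)*(31 - 33))² = ((6 + 100) + 57*(-2))² = (106 - 114)² = (-8)² = 64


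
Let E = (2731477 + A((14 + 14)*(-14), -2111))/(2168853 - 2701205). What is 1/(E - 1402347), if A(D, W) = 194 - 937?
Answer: -266176/373272480439 ≈ -7.1309e-7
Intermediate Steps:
A(D, W) = -743
E = -1365367/266176 (E = (2731477 - 743)/(2168853 - 2701205) = 2730734/(-532352) = 2730734*(-1/532352) = -1365367/266176 ≈ -5.1296)
1/(E - 1402347) = 1/(-1365367/266176 - 1402347) = 1/(-373272480439/266176) = -266176/373272480439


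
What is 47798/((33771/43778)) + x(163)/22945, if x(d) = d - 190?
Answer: 48012430953763/774875595 ≈ 61962.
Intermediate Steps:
x(d) = -190 + d
47798/((33771/43778)) + x(163)/22945 = 47798/((33771/43778)) + (-190 + 163)/22945 = 47798/((33771*(1/43778))) - 27*1/22945 = 47798/(33771/43778) - 27/22945 = 47798*(43778/33771) - 27/22945 = 2092500844/33771 - 27/22945 = 48012430953763/774875595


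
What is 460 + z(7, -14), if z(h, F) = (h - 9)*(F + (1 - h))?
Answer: 500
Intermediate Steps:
z(h, F) = (-9 + h)*(1 + F - h)
460 + z(7, -14) = 460 + (-9 - 1*7**2 - 9*(-14) + 10*7 - 14*7) = 460 + (-9 - 1*49 + 126 + 70 - 98) = 460 + (-9 - 49 + 126 + 70 - 98) = 460 + 40 = 500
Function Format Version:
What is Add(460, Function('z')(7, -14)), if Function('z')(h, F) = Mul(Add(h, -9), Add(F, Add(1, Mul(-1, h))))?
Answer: 500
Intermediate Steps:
Function('z')(h, F) = Mul(Add(-9, h), Add(1, F, Mul(-1, h)))
Add(460, Function('z')(7, -14)) = Add(460, Add(-9, Mul(-1, Pow(7, 2)), Mul(-9, -14), Mul(10, 7), Mul(-14, 7))) = Add(460, Add(-9, Mul(-1, 49), 126, 70, -98)) = Add(460, Add(-9, -49, 126, 70, -98)) = Add(460, 40) = 500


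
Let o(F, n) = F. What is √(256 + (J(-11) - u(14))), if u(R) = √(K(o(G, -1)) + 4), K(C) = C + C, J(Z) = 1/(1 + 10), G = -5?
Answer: √(30987 - 121*I*√6)/11 ≈ 16.003 - 0.076532*I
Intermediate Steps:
J(Z) = 1/11
K(C) = 2*C
u(R) = I*√6 (u(R) = √(2*(-5) + 4) = √(-10 + 4) = √(-6) = I*√6)
√(256 + (J(-11) - u(14))) = √(256 + (1/11 - I*√6)) = √(2817/11 - I*√6)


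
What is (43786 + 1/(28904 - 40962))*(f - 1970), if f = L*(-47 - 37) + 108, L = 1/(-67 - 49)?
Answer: -28498322351499/349682 ≈ -8.1498e+7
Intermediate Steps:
L = -1/116 (L = 1/(-116) = -1/116 ≈ -0.0086207)
f = 3153/29 (f = -(-47 - 37)/116 + 108 = -1/116*(-84) + 108 = 21/29 + 108 = 3153/29 ≈ 108.72)
(43786 + 1/(28904 - 40962))*(f - 1970) = (43786 + 1/(28904 - 40962))*(3153/29 - 1970) = (43786 + 1/(-12058))*(-53977/29) = (43786 - 1/12058)*(-53977/29) = (527971587/12058)*(-53977/29) = -28498322351499/349682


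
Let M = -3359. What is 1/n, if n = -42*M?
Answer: 1/141078 ≈ 7.0883e-6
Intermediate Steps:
n = 141078 (n = -42*(-3359) = 141078)
1/n = 1/141078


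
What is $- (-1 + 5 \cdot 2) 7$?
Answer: $-63$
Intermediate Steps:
$- (-1 + 5 \cdot 2) 7 = - (-1 + 10) 7 = \left(-1\right) 9 \cdot 7 = \left(-9\right) 7 = -63$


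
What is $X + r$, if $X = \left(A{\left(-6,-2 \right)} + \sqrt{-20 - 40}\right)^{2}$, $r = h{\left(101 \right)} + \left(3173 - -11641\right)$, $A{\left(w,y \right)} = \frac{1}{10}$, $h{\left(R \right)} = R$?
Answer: $\frac{1485501}{100} + \frac{2 i \sqrt{15}}{5} \approx 14855.0 + 1.5492 i$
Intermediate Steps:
$A{\left(w,y \right)} = \frac{1}{10}$
$r = 14915$ ($r = 101 + \left(3173 - -11641\right) = 101 + \left(3173 + 11641\right) = 101 + 14814 = 14915$)
$X = \left(\frac{1}{10} + 2 i \sqrt{15}\right)^{2}$ ($X = \left(\frac{1}{10} + \sqrt{-20 - 40}\right)^{2} = \left(\frac{1}{10} + \sqrt{-60}\right)^{2} = \left(\frac{1}{10} + 2 i \sqrt{15}\right)^{2} \approx -59.99 + 1.5492 i$)
$X + r = \left(- \frac{5999}{100} + \frac{2 i \sqrt{15}}{5}\right) + 14915 = \frac{1485501}{100} + \frac{2 i \sqrt{15}}{5}$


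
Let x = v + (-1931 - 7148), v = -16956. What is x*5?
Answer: -130175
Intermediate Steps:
x = -26035 (x = -16956 + (-1931 - 7148) = -16956 - 9079 = -26035)
x*5 = -26035*5 = -130175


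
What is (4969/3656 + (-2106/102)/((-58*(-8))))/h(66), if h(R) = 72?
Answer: 4739027/259546752 ≈ 0.018259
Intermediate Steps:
(4969/3656 + (-2106/102)/((-58*(-8))))/h(66) = (4969/3656 + (-2106/102)/((-58*(-8))))/72 = (4969*(1/3656) - 2106*1/102/464)*(1/72) = (4969/3656 - 351/17*1/464)*(1/72) = (4969/3656 - 351/7888)*(1/72) = (4739027/3604816)*(1/72) = 4739027/259546752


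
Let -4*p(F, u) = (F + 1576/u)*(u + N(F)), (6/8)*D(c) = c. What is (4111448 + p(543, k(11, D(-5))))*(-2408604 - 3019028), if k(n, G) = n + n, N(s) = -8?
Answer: -245341257272664/11 ≈ -2.2304e+13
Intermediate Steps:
D(c) = 4*c/3
k(n, G) = 2*n
p(F, u) = -(-8 + u)*(F + 1576/u)/4 (p(F, u) = -(F + 1576/u)*(u - 8)/4 = -(F + 1576/u)*(-8 + u)/4 = -(-8 + u)*(F + 1576/u)/4)
(4111448 + p(543, k(11, D(-5))))*(-2408604 - 3019028) = (4111448 + (-394 + 2*543 + 3152/((2*11)) - ¼*543*2*11))*(-2408604 - 3019028) = (4111448 + (-394 + 1086 + 3152/22 - ¼*543*22))*(-5427632) = (4111448 + (-394 + 1086 + 3152*(1/22) - 5973/2))*(-5427632) = (4111448 + (-394 + 1086 + 1576/11 - 5973/2))*(-5427632) = (4111448 - 47327/22)*(-5427632) = (90404529/22)*(-5427632) = -245341257272664/11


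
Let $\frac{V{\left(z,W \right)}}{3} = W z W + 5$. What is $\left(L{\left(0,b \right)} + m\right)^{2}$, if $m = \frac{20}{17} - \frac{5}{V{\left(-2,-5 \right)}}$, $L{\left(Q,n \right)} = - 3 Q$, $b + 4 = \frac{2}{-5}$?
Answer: $\frac{310249}{210681} \approx 1.4726$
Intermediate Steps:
$V{\left(z,W \right)} = 15 + 3 z W^{2}$ ($V{\left(z,W \right)} = 3 \left(W z W + 5\right) = 3 \left(z W^{2} + 5\right) = 3 \left(5 + z W^{2}\right) = 15 + 3 z W^{2}$)
$b = - \frac{22}{5}$ ($b = -4 + \frac{2}{-5} = -4 + 2 \left(- \frac{1}{5}\right) = -4 - \frac{2}{5} = - \frac{22}{5} \approx -4.4$)
$m = \frac{557}{459}$ ($m = \frac{20}{17} - \frac{5}{15 + 3 \left(-2\right) \left(-5\right)^{2}} = 20 \cdot \frac{1}{17} - \frac{5}{15 + 3 \left(-2\right) 25} = \frac{20}{17} - \frac{5}{15 - 150} = \frac{20}{17} - \frac{5}{-135} = \frac{20}{17} - - \frac{1}{27} = \frac{20}{17} + \frac{1}{27} = \frac{557}{459} \approx 1.2135$)
$\left(L{\left(0,b \right)} + m\right)^{2} = \left(\left(-3\right) 0 + \frac{557}{459}\right)^{2} = \left(0 + \frac{557}{459}\right)^{2} = \left(\frac{557}{459}\right)^{2} = \frac{310249}{210681}$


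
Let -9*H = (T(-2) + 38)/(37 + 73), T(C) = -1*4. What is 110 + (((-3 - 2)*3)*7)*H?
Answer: 3749/33 ≈ 113.61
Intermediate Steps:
T(C) = -4
H = -17/495 (H = -(-4 + 38)/(9*(37 + 73)) = -34/(9*110) = -1/9*17/55 = -17/495 ≈ -0.034343)
110 + (((-3 - 2)*3)*7)*H = 110 + (((-3 - 2)*3)*7)*(-17/495) = 110 + (-5*3*7)*(-17/495) = 110 - 15*7*(-17/495) = 110 - 105*(-17/495) = 110 + 119/33 = 3749/33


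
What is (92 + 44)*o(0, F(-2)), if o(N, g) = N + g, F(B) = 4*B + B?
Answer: -1360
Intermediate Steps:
F(B) = 5*B
(92 + 44)*o(0, F(-2)) = (92 + 44)*(0 + 5*(-2)) = 136*(0 - 10) = 136*(-10) = -1360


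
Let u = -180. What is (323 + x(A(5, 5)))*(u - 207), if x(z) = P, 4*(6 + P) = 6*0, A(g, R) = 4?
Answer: -122679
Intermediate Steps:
P = -6 (P = -6 + (6*0)/4 = -6 + (1/4)*0 = -6 + 0 = -6)
x(z) = -6
(323 + x(A(5, 5)))*(u - 207) = (323 - 6)*(-180 - 207) = 317*(-387) = -122679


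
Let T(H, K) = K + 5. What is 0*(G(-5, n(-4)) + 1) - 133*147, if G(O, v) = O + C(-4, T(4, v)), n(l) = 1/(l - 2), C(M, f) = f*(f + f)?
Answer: -19551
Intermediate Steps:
T(H, K) = 5 + K
C(M, f) = 2*f² (C(M, f) = f*(2*f) = 2*f²)
n(l) = 1/(-2 + l)
G(O, v) = O + 2*(5 + v)²
0*(G(-5, n(-4)) + 1) - 133*147 = 0*((-5 + 2*(5 + 1/(-2 - 4))²) + 1) - 133*147 = 0*((-5 + 2*(5 + 1/(-6))²) + 1) - 19551 = 0*((-5 + 2*(5 - ⅙)²) + 1) - 19551 = 0*((-5 + 2*(29/6)²) + 1) - 19551 = 0*((-5 + 2*(841/36)) + 1) - 19551 = 0*((-5 + 841/18) + 1) - 19551 = 0*(751/18 + 1) - 19551 = 0*(769/18) - 19551 = 0 - 19551 = -19551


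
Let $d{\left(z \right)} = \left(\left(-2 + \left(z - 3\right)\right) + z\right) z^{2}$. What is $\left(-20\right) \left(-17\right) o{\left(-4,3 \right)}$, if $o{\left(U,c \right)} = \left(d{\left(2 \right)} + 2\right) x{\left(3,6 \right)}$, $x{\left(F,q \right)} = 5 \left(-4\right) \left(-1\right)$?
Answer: $-13600$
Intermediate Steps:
$d{\left(z \right)} = z^{2} \left(-5 + 2 z\right)$ ($d{\left(z \right)} = \left(\left(-2 + \left(-3 + z\right)\right) + z\right) z^{2} = \left(\left(-5 + z\right) + z\right) z^{2} = \left(-5 + 2 z\right) z^{2} = z^{2} \left(-5 + 2 z\right)$)
$x{\left(F,q \right)} = 20$ ($x{\left(F,q \right)} = \left(-20\right) \left(-1\right) = 20$)
$o{\left(U,c \right)} = -40$ ($o{\left(U,c \right)} = \left(2^{2} \left(-5 + 2 \cdot 2\right) + 2\right) 20 = \left(4 \left(-5 + 4\right) + 2\right) 20 = \left(4 \left(-1\right) + 2\right) 20 = \left(-4 + 2\right) 20 = \left(-2\right) 20 = -40$)
$\left(-20\right) \left(-17\right) o{\left(-4,3 \right)} = \left(-20\right) \left(-17\right) \left(-40\right) = 340 \left(-40\right) = -13600$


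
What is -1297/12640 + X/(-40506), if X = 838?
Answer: -31564301/255997920 ≈ -0.12330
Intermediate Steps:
-1297/12640 + X/(-40506) = -1297/12640 + 838/(-40506) = -1297*1/12640 + 838*(-1/40506) = -1297/12640 - 419/20253 = -31564301/255997920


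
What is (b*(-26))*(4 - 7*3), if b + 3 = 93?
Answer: 39780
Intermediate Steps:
b = 90 (b = -3 + 93 = 90)
(b*(-26))*(4 - 7*3) = (90*(-26))*(4 - 7*3) = -2340*(4 - 21) = -2340*(-17) = 39780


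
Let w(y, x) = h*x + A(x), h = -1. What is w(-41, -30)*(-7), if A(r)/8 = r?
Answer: 1470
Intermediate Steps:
A(r) = 8*r
w(y, x) = 7*x (w(y, x) = -x + 8*x = 7*x)
w(-41, -30)*(-7) = (7*(-30))*(-7) = -210*(-7) = 1470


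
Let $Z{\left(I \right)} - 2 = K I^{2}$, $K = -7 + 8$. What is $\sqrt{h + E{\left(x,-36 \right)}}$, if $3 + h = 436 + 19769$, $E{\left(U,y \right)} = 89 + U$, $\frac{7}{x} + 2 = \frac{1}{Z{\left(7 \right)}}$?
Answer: $\frac{\sqrt{206952434}}{101} \approx 142.43$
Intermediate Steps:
$K = 1$
$Z{\left(I \right)} = 2 + I^{2}$ ($Z{\left(I \right)} = 2 + 1 I^{2} = 2 + I^{2}$)
$x = - \frac{357}{101}$ ($x = \frac{7}{-2 + \frac{1}{2 + 7^{2}}} = \frac{7}{-2 + \frac{1}{2 + 49}} = \frac{7}{-2 + \frac{1}{51}} = \frac{7}{- \frac{101}{51}} = 7 \left(- \frac{51}{101}\right) = - \frac{357}{101} \approx -3.5347$)
$h = 20202$ ($h = -3 + \left(436 + 19769\right) = -3 + 20205 = 20202$)
$\sqrt{h + E{\left(x,-36 \right)}} = \sqrt{20202 + \left(89 - \frac{357}{101}\right)} = \sqrt{20202 + \frac{8632}{101}} = \sqrt{\frac{2049034}{101}} = \frac{\sqrt{206952434}}{101}$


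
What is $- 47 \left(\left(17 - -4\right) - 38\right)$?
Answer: $799$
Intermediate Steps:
$- 47 \left(\left(17 - -4\right) - 38\right) = - 47 \left(\left(17 + 4\right) - 38\right) = - 47 \left(21 - 38\right) = \left(-47\right) \left(-17\right) = 799$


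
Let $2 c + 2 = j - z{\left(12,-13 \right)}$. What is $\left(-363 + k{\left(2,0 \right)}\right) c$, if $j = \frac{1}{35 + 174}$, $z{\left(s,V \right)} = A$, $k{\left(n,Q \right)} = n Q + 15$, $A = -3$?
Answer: $- \frac{36540}{209} \approx -174.83$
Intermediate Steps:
$k{\left(n,Q \right)} = 15 + Q n$ ($k{\left(n,Q \right)} = Q n + 15 = 15 + Q n$)
$z{\left(s,V \right)} = -3$
$j = \frac{1}{209} \approx 0.0047847$
$c = \frac{105}{209}$ ($c = -1 + \frac{\frac{1}{209} - -3}{2} = -1 + \frac{\frac{1}{209} + 3}{2} = -1 + \frac{1}{2} \cdot \frac{628}{209} = -1 + \frac{314}{209} = \frac{105}{209} \approx 0.50239$)
$\left(-363 + k{\left(2,0 \right)}\right) c = \left(-363 + \left(15 + 0 \cdot 2\right)\right) \frac{105}{209} = \left(-363 + \left(15 + 0\right)\right) \frac{105}{209} = \left(-363 + 15\right) \frac{105}{209} = \left(-348\right) \frac{105}{209} = - \frac{36540}{209}$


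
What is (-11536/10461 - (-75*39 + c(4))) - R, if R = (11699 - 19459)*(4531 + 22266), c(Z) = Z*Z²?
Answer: 2175339633305/10461 ≈ 2.0795e+8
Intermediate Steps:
c(Z) = Z³
R = -207944720 (R = -7760*26797 = -207944720)
(-11536/10461 - (-75*39 + c(4))) - R = (-11536/10461 - (-75*39 + 4³)) - 1*(-207944720) = (-11536*1/10461 - (-2925 + 64)) + 207944720 = (-11536/10461 - 1*(-2861)) + 207944720 = (-11536/10461 + 2861) + 207944720 = 29917385/10461 + 207944720 = 2175339633305/10461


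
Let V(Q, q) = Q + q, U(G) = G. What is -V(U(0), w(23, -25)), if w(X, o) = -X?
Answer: 23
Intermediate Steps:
-V(U(0), w(23, -25)) = -(0 - 1*23) = -(0 - 23) = -1*(-23) = 23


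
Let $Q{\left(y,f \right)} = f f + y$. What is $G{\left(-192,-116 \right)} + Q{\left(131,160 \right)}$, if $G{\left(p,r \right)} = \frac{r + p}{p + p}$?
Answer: $\frac{2470253}{96} \approx 25732.0$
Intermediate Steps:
$Q{\left(y,f \right)} = y + f^{2}$ ($Q{\left(y,f \right)} = f^{2} + y = y + f^{2}$)
$G{\left(p,r \right)} = \frac{p + r}{2 p}$
$G{\left(-192,-116 \right)} + Q{\left(131,160 \right)} = \frac{-192 - 116}{2 \left(-192\right)} + \left(131 + 160^{2}\right) = \frac{1}{2} \left(- \frac{1}{192}\right) \left(-308\right) + \left(131 + 25600\right) = \frac{77}{96} + 25731 = \frac{2470253}{96}$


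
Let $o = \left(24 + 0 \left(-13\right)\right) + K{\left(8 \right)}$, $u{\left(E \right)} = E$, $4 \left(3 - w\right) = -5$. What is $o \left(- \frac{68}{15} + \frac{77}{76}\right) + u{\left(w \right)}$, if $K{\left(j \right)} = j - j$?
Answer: $- \frac{30489}{380} \approx -80.234$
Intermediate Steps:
$w = \frac{17}{4}$ ($w = 3 - - \frac{5}{4} = 3 + \frac{5}{4} = \frac{17}{4} \approx 4.25$)
$K{\left(j \right)} = 0$
$o = 24$ ($o = \left(24 + 0 \left(-13\right)\right) + 0 = \left(24 + 0\right) + 0 = 24 + 0 = 24$)
$o \left(- \frac{68}{15} + \frac{77}{76}\right) + u{\left(w \right)} = 24 \left(- \frac{68}{15} + \frac{77}{76}\right) + \frac{17}{4} = 24 \left(- \frac{4013}{1140}\right) + \frac{17}{4} = - \frac{8026}{95} + \frac{17}{4} = - \frac{30489}{380}$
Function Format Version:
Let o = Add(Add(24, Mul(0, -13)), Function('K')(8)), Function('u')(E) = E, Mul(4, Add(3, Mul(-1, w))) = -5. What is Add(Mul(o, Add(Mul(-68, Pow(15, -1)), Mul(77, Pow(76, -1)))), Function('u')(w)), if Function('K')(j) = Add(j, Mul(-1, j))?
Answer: Rational(-30489, 380) ≈ -80.234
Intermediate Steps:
w = Rational(17, 4) (w = Add(3, Mul(Rational(-1, 4), -5)) = Add(3, Rational(5, 4)) = Rational(17, 4) ≈ 4.2500)
Function('K')(j) = 0
o = 24 (o = Add(Add(24, Mul(0, -13)), 0) = Add(Add(24, 0), 0) = Add(24, 0) = 24)
Add(Mul(o, Add(Mul(-68, Pow(15, -1)), Mul(77, Pow(76, -1)))), Function('u')(w)) = Add(Mul(24, Add(Mul(-68, Pow(15, -1)), Mul(77, Pow(76, -1)))), Rational(17, 4)) = Add(Mul(24, Add(Mul(-68, Rational(1, 15)), Mul(77, Rational(1, 76)))), Rational(17, 4)) = Add(Mul(24, Add(Rational(-68, 15), Rational(77, 76))), Rational(17, 4)) = Add(Mul(24, Rational(-4013, 1140)), Rational(17, 4)) = Add(Rational(-8026, 95), Rational(17, 4)) = Rational(-30489, 380)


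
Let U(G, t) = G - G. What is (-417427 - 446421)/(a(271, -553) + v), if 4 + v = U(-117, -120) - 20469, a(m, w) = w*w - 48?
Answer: -107981/35661 ≈ -3.0280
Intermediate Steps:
a(m, w) = -48 + w**2 (a(m, w) = w**2 - 48 = -48 + w**2)
U(G, t) = 0
v = -20473 (v = -4 + (0 - 20469) = -4 - 20469 = -20473)
(-417427 - 446421)/(a(271, -553) + v) = (-417427 - 446421)/((-48 + (-553)**2) - 20473) = -863848/((-48 + 305809) - 20473) = -863848/(305761 - 20473) = -863848/285288 = -863848*1/285288 = -107981/35661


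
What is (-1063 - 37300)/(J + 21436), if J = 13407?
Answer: -38363/34843 ≈ -1.1010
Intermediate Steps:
(-1063 - 37300)/(J + 21436) = (-1063 - 37300)/(13407 + 21436) = -38363/34843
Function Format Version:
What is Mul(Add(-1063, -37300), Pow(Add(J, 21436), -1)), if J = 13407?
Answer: Rational(-38363, 34843) ≈ -1.1010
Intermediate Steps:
Mul(Add(-1063, -37300), Pow(Add(J, 21436), -1)) = Mul(Add(-1063, -37300), Pow(Add(13407, 21436), -1)) = Mul(-38363, Pow(34843, -1)) = Mul(-38363, Rational(1, 34843)) = Rational(-38363, 34843)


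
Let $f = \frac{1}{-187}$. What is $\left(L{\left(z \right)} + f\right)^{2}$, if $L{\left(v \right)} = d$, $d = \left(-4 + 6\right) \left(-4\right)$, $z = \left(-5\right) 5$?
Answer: $\frac{2241009}{34969} \approx 64.086$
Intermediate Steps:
$f = - \frac{1}{187} \approx -0.0053476$
$z = -25$
$d = -8$ ($d = 2 \left(-4\right) = -8$)
$L{\left(v \right)} = -8$
$\left(L{\left(z \right)} + f\right)^{2} = \left(-8 - \frac{1}{187}\right)^{2} = \left(- \frac{1497}{187}\right)^{2} = \frac{2241009}{34969}$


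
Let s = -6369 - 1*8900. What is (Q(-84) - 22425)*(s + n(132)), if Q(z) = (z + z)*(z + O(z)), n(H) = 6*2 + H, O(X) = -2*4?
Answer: 105406125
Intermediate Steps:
O(X) = -8
s = -15269 (s = -6369 - 8900 = -15269)
n(H) = 12 + H
Q(z) = 2*z*(-8 + z) (Q(z) = (z + z)*(z - 8) = (2*z)*(-8 + z) = 2*z*(-8 + z))
(Q(-84) - 22425)*(s + n(132)) = (2*(-84)*(-8 - 84) - 22425)*(-15269 + (12 + 132)) = (2*(-84)*(-92) - 22425)*(-15269 + 144) = (15456 - 22425)*(-15125) = -6969*(-15125) = 105406125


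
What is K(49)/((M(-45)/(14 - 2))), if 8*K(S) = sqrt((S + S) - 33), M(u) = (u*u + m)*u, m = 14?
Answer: -sqrt(65)/61170 ≈ -0.00013180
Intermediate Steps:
M(u) = u*(14 + u**2) (M(u) = (u*u + 14)*u = (u**2 + 14)*u = (14 + u**2)*u = u*(14 + u**2))
K(S) = sqrt(-33 + 2*S)/8 (K(S) = sqrt((S + S) - 33)/8 = sqrt(2*S - 33)/8 = sqrt(-33 + 2*S)/8)
K(49)/((M(-45)/(14 - 2))) = (sqrt(-33 + 2*49)/8)/(((-45*(14 + (-45)**2))/(14 - 2))) = (sqrt(-33 + 98)/8)/((-45*(14 + 2025)/12)) = (sqrt(65)/8)/((-45*2039*(1/12))) = (sqrt(65)/8)/((-91755*1/12)) = (sqrt(65)/8)/(-30585/4) = (sqrt(65)/8)*(-4/30585) = -sqrt(65)/61170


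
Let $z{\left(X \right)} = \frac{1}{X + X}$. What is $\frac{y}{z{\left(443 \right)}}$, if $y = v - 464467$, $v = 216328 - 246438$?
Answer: $-438195222$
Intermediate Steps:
$v = -30110$
$z{\left(X \right)} = \frac{1}{2 X}$
$y = -494577$ ($y = -30110 - 464467 = -494577$)
$\frac{y}{z{\left(443 \right)}} = - \frac{494577}{\frac{1}{2} \cdot \frac{1}{443}} = - 494577 \frac{1}{\frac{1}{886}} = \left(-494577\right) 886 = -438195222$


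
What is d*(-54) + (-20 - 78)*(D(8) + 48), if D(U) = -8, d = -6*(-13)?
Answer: -8132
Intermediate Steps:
d = 78
d*(-54) + (-20 - 78)*(D(8) + 48) = 78*(-54) + (-20 - 78)*(-8 + 48) = -4212 - 98*40 = -4212 - 3920 = -8132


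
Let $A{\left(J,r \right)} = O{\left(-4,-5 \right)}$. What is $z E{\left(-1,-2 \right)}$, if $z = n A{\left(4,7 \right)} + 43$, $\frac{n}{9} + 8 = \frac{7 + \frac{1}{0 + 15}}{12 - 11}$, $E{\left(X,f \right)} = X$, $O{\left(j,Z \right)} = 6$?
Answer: $\frac{37}{5} \approx 7.4$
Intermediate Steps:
$A{\left(J,r \right)} = 6$
$n = - \frac{42}{5}$ ($n = -72 + 9 \frac{7 + \frac{1}{0 + 15}}{12 - 11} = -72 + 9 \frac{7 + \frac{1}{15}}{1} = -72 + 9 \left(7 + \frac{1}{15}\right) 1 = -72 + 9 \cdot \frac{106}{15} \cdot 1 = -72 + 9 \cdot \frac{106}{15} = -72 + \frac{318}{5} = - \frac{42}{5} \approx -8.4$)
$z = - \frac{37}{5}$ ($z = \left(- \frac{42}{5}\right) 6 + 43 = - \frac{252}{5} + 43 = - \frac{37}{5} \approx -7.4$)
$z E{\left(-1,-2 \right)} = \left(- \frac{37}{5}\right) \left(-1\right) = \frac{37}{5}$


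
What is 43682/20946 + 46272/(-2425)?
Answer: -431642231/25397025 ≈ -16.996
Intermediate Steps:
43682/20946 + 46272/(-2425) = 43682*(1/20946) + 46272*(-1/2425) = 21841/10473 - 46272/2425 = -431642231/25397025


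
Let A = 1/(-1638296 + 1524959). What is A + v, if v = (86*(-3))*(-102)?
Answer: 2982576491/113337 ≈ 26316.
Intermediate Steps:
A = -1/113337 (A = 1/(-113337) = -1/113337 ≈ -8.8232e-6)
v = 26316 (v = -258*(-102) = 26316)
A + v = -1/113337 + 26316 = 2982576491/113337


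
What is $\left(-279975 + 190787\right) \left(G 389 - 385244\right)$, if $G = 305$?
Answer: $23777431612$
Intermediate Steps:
$\left(-279975 + 190787\right) \left(G 389 - 385244\right) = \left(-279975 + 190787\right) \left(305 \cdot 389 - 385244\right) = - 89188 \left(118645 - 385244\right) = \left(-89188\right) \left(-266599\right) = 23777431612$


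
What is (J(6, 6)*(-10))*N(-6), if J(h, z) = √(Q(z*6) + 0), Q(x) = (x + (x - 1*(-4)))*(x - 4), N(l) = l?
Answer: 480*√38 ≈ 2958.9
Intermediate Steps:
Q(x) = (-4 + x)*(4 + 2*x) (Q(x) = (x + (x + 4))*(-4 + x) = (x + (4 + x))*(-4 + x) = (4 + 2*x)*(-4 + x) = (-4 + x)*(4 + 2*x))
J(h, z) = √(-16 - 24*z + 72*z²) (J(h, z) = √((-16 - 4*z*6 + 2*(z*6)²) + 0) = √((-16 - 24*z + 2*(6*z)²) + 0) = √((-16 - 24*z + 2*(36*z²)) + 0) = √((-16 - 24*z + 72*z²) + 0) = √(-16 - 24*z + 72*z²))
(J(6, 6)*(-10))*N(-6) = ((2*√(-4 - 6*6 + 18*6²))*(-10))*(-6) = ((2*√(-4 - 36 + 18*36))*(-10))*(-6) = ((2*√(-4 - 36 + 648))*(-10))*(-6) = ((2*√608)*(-10))*(-6) = ((2*(4*√38))*(-10))*(-6) = ((8*√38)*(-10))*(-6) = -80*√38*(-6) = 480*√38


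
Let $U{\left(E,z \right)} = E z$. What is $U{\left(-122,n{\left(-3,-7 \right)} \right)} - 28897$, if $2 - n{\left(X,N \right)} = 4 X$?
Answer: $-30605$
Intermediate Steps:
$n{\left(X,N \right)} = 2 - 4 X$
$U{\left(-122,n{\left(-3,-7 \right)} \right)} - 28897 = - 122 \left(2 - -12\right) - 28897 = - 122 \left(2 + 12\right) - 28897 = \left(-122\right) 14 - 28897 = -1708 - 28897 = -30605$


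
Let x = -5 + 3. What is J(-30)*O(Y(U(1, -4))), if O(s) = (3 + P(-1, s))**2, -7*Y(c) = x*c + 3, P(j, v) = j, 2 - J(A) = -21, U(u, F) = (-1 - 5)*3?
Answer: 92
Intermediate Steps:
x = -2
U(u, F) = -18 (U(u, F) = -6*3 = -18)
J(A) = 23 (J(A) = 2 - 1*(-21) = 2 + 21 = 23)
Y(c) = -3/7 + 2*c/7 (Y(c) = -(-2*c + 3)/7 = -(3 - 2*c)/7 = -3/7 + 2*c/7)
O(s) = 4 (O(s) = (3 - 1)**2 = 2**2 = 4)
J(-30)*O(Y(U(1, -4))) = 23*4 = 92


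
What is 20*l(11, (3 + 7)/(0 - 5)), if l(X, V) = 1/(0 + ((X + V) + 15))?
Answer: ⅚ ≈ 0.83333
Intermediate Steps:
l(X, V) = 1/(15 + V + X) (l(X, V) = 1/(0 + ((V + X) + 15)) = 1/(0 + (15 + V + X)) = 1/(15 + V + X))
20*l(11, (3 + 7)/(0 - 5)) = 20/(15 + (3 + 7)/(0 - 5) + 11) = 20/(15 + 10/(-5) + 11) = 20/(15 + 10*(-⅕) + 11) = 20/(15 - 2 + 11) = 20/24 = 20*(1/24) = ⅚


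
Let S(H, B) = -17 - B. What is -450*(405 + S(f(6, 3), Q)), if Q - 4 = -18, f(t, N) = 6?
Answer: -180900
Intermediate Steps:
Q = -14 (Q = 4 - 18 = -14)
-450*(405 + S(f(6, 3), Q)) = -450*(405 + (-17 - 1*(-14))) = -450*(405 + (-17 + 14)) = -450*(405 - 3) = -450*402 = -180900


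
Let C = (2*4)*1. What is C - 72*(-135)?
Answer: 9728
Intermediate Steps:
C = 8 (C = 8*1 = 8)
C - 72*(-135) = 8 - 72*(-135) = 8 + 9720 = 9728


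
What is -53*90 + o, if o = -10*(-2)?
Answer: -4750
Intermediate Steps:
o = 20
-53*90 + o = -53*90 + 20 = -4770 + 20 = -4750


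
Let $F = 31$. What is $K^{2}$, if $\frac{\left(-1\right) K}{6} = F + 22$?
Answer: $101124$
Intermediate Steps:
$K = -318$ ($K = - 6 \left(31 + 22\right) = \left(-6\right) 53 = -318$)
$K^{2} = \left(-318\right)^{2} = 101124$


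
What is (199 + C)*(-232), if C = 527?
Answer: -168432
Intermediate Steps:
(199 + C)*(-232) = (199 + 527)*(-232) = 726*(-232) = -168432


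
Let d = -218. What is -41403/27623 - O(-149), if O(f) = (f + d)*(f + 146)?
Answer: -30454326/27623 ≈ -1102.5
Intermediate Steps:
O(f) = (-218 + f)*(146 + f) (O(f) = (f - 218)*(f + 146) = (-218 + f)*(146 + f))
-41403/27623 - O(-149) = -41403/27623 - (-31828 + (-149)² - 72*(-149)) = -41403*1/27623 - (-31828 + 22201 + 10728) = -41403/27623 - 1*1101 = -41403/27623 - 1101 = -30454326/27623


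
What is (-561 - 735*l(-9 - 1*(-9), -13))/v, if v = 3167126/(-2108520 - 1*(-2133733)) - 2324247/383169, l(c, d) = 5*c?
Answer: -602192359813/128327029187 ≈ -4.6926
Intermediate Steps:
v = 384981087561/3220279999 (v = 3167126/(-2108520 + 2133733) - 2324247*1/383169 = 3167126/25213 - 774749/127723 = 384981087561/3220279999 ≈ 119.55)
(-561 - 735*l(-9 - 1*(-9), -13))/v = (-561 - 3675*(-9 - 1*(-9)))/(384981087561/3220279999) = (-561 - 3675*(-9 + 9))*(3220279999/384981087561) = (-561 - 3675*0)*(3220279999/384981087561) = (-561 - 735*0)*(3220279999/384981087561) = (-561 + 0)*(3220279999/384981087561) = -561*3220279999/384981087561 = -602192359813/128327029187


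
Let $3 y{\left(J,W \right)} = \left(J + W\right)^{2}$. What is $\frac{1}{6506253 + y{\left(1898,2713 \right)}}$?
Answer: $\frac{1}{13593360} \approx 7.3565 \cdot 10^{-8}$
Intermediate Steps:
$y{\left(J,W \right)} = \frac{\left(J + W\right)^{2}}{3}$
$\frac{1}{6506253 + y{\left(1898,2713 \right)}} = \frac{1}{6506253 + \frac{\left(1898 + 2713\right)^{2}}{3}} = \frac{1}{6506253 + \frac{4611^{2}}{3}} = \frac{1}{6506253 + \frac{1}{3} \cdot 21261321} = \frac{1}{6506253 + 7087107} = \frac{1}{13593360}$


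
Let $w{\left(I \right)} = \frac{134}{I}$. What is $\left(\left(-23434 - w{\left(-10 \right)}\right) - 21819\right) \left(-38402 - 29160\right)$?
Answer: $\frac{15282389276}{5} \approx 3.0565 \cdot 10^{9}$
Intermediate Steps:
$\left(\left(-23434 - w{\left(-10 \right)}\right) - 21819\right) \left(-38402 - 29160\right) = \left(\left(-23434 - \frac{134}{-10}\right) - 21819\right) \left(-38402 - 29160\right) = \left(\left(-23434 - 134 \left(- \frac{1}{10}\right)\right) - 21819\right) \left(-67562\right) = \left(\left(-23434 - - \frac{67}{5}\right) - 21819\right) \left(-67562\right) = \left(\left(-23434 + \frac{67}{5}\right) - 21819\right) \left(-67562\right) = \left(- \frac{117103}{5} - 21819\right) \left(-67562\right) = \left(- \frac{226198}{5}\right) \left(-67562\right) = \frac{15282389276}{5}$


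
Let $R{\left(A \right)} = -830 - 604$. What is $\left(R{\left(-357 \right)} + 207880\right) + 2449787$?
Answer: $2656233$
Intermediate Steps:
$R{\left(A \right)} = -1434$
$\left(R{\left(-357 \right)} + 207880\right) + 2449787 = \left(-1434 + 207880\right) + 2449787 = 206446 + 2449787 = 2656233$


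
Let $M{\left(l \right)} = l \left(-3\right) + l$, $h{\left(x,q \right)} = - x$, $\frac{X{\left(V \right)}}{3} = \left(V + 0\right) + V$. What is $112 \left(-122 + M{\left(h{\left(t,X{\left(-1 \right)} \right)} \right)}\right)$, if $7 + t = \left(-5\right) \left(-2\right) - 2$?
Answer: $-13440$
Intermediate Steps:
$X{\left(V \right)} = 6 V$ ($X{\left(V \right)} = 3 \left(\left(V + 0\right) + V\right) = 3 \left(V + V\right) = 3 \cdot 2 V = 6 V$)
$t = 1$ ($t = -7 - -8 = -7 + \left(10 - 2\right) = -7 + 8 = 1$)
$M{\left(l \right)} = - 2 l$ ($M{\left(l \right)} = - 3 l + l = - 2 l$)
$112 \left(-122 + M{\left(h{\left(t,X{\left(-1 \right)} \right)} \right)}\right) = 112 \left(-122 - 2 \left(\left(-1\right) 1\right)\right) = 112 \left(-122 - -2\right) = 112 \left(-122 + 2\right) = 112 \left(-120\right) = -13440$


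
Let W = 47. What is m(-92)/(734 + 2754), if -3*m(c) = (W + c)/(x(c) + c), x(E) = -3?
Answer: -3/66272 ≈ -4.5268e-5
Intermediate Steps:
m(c) = -(47 + c)/(3*(-3 + c))
m(-92)/(734 + 2754) = ((-47 - 1*(-92))/(3*(-3 - 92)))/(734 + 2754) = ((⅓)*(-47 + 92)/(-95))/3488 = ((⅓)*(-1/95)*45)*(1/3488) = -3/19*1/3488 = -3/66272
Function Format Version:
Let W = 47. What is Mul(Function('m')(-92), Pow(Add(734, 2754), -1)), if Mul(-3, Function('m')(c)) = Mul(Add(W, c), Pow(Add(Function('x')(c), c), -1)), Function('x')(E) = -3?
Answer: Rational(-3, 66272) ≈ -4.5268e-5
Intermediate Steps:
Function('m')(c) = Mul(Rational(-1, 3), Pow(Add(-3, c), -1), Add(47, c)) (Function('m')(c) = Mul(Rational(-1, 3), Mul(Add(47, c), Pow(Add(-3, c), -1))) = Mul(Rational(-1, 3), Mul(Pow(Add(-3, c), -1), Add(47, c))) = Mul(Rational(-1, 3), Pow(Add(-3, c), -1), Add(47, c)))
Mul(Function('m')(-92), Pow(Add(734, 2754), -1)) = Mul(Mul(Rational(1, 3), Pow(Add(-3, -92), -1), Add(-47, Mul(-1, -92))), Pow(Add(734, 2754), -1)) = Mul(Mul(Rational(1, 3), Pow(-95, -1), Add(-47, 92)), Pow(3488, -1)) = Mul(Mul(Rational(1, 3), Rational(-1, 95), 45), Rational(1, 3488)) = Mul(Rational(-3, 19), Rational(1, 3488)) = Rational(-3, 66272)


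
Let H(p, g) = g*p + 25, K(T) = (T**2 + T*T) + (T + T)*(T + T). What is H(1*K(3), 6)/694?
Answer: 349/694 ≈ 0.50288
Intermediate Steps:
K(T) = 6*T**2 (K(T) = (T**2 + T**2) + (2*T)*(2*T) = 2*T**2 + 4*T**2 = 6*T**2)
H(p, g) = 25 + g*p
H(1*K(3), 6)/694 = (25 + 6*(1*(6*3**2)))/694 = (25 + 6*(1*(6*9)))*(1/694) = (25 + 6*(1*54))*(1/694) = (25 + 6*54)*(1/694) = (25 + 324)*(1/694) = 349*(1/694) = 349/694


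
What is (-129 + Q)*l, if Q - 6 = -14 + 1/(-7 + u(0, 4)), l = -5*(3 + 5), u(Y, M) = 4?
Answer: 16480/3 ≈ 5493.3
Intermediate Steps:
l = -40 (l = -5*8 = -40)
Q = -25/3 (Q = 6 + (-14 + 1/(-7 + 4)) = 6 + (-14 + 1/(-3)) = 6 + (-14 - ⅓) = 6 - 43/3 = -25/3 ≈ -8.3333)
(-129 + Q)*l = (-129 - 25/3)*(-40) = -412/3*(-40) = 16480/3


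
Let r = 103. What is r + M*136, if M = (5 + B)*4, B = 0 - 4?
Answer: 647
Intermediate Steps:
B = -4
M = 4 (M = (5 - 4)*4 = 1*4 = 4)
r + M*136 = 103 + 4*136 = 103 + 544 = 647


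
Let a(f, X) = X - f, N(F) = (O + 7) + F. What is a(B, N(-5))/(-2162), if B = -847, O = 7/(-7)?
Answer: -424/1081 ≈ -0.39223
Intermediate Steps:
O = -1 (O = 7*(-1/7) = -1)
N(F) = 6 + F (N(F) = (-1 + 7) + F = 6 + F)
a(B, N(-5))/(-2162) = ((6 - 5) - 1*(-847))/(-2162) = (1 + 847)*(-1/2162) = 848*(-1/2162) = -424/1081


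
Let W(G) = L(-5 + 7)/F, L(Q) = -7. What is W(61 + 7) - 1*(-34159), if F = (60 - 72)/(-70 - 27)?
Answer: 409229/12 ≈ 34102.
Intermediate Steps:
F = 12/97 (F = -12/(-97) = -12*(-1/97) = 12/97 ≈ 0.12371)
W(G) = -679/12 (W(G) = -7/12/97 = -7*97/12 = -679/12)
W(61 + 7) - 1*(-34159) = -679/12 - 1*(-34159) = -679/12 + 34159 = 409229/12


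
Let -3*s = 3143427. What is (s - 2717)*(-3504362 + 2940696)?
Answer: 592145788316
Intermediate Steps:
s = -1047809 (s = -⅓*3143427 = -1047809)
(s - 2717)*(-3504362 + 2940696) = (-1047809 - 2717)*(-3504362 + 2940696) = -1050526*(-563666) = 592145788316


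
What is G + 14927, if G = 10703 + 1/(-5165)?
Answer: 132378949/5165 ≈ 25630.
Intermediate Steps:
G = 55280994/5165 (G = 10703 - 1/5165 = 55280994/5165 ≈ 10703.)
G + 14927 = 55280994/5165 + 14927 = 132378949/5165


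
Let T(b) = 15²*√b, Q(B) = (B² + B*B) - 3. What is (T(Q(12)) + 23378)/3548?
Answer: 11689/1774 + 225*√285/3548 ≈ 7.6597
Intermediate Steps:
Q(B) = -3 + 2*B² (Q(B) = (B² + B²) - 3 = 2*B² - 3 = -3 + 2*B²)
T(b) = 225*√b
(T(Q(12)) + 23378)/3548 = (225*√(-3 + 2*12²) + 23378)/3548 = (225*√(-3 + 2*144) + 23378)*(1/3548) = (225*√(-3 + 288) + 23378)*(1/3548) = (225*√285 + 23378)*(1/3548) = (23378 + 225*√285)*(1/3548) = 11689/1774 + 225*√285/3548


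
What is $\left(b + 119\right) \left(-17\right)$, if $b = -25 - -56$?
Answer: $-2550$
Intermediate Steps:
$b = 31$ ($b = -25 + 56 = 31$)
$\left(b + 119\right) \left(-17\right) = \left(31 + 119\right) \left(-17\right) = 150 \left(-17\right) = -2550$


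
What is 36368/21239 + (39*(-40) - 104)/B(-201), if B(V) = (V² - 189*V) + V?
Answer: 41913968/24785913 ≈ 1.6910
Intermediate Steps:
B(V) = V² - 188*V
36368/21239 + (39*(-40) - 104)/B(-201) = 36368/21239 + (39*(-40) - 104)/((-201*(-188 - 201))) = 36368*(1/21239) + (-1560 - 104)/((-201*(-389))) = 36368/21239 - 1664/78189 = 41913968/24785913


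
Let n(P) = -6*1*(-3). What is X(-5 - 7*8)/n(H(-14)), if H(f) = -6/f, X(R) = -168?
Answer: -28/3 ≈ -9.3333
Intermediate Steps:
n(P) = 18 (n(P) = -6*(-3) = 18)
X(-5 - 7*8)/n(H(-14)) = -168/18 = -168*1/18 = -28/3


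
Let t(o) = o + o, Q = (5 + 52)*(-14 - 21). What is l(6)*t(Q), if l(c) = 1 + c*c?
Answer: -147630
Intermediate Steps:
Q = -1995 (Q = 57*(-35) = -1995)
t(o) = 2*o
l(c) = 1 + c²
l(6)*t(Q) = (1 + 6²)*(2*(-1995)) = (1 + 36)*(-3990) = 37*(-3990) = -147630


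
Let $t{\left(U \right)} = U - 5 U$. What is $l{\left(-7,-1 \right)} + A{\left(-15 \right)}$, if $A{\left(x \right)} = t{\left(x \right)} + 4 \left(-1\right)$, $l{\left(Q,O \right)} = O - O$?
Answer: $56$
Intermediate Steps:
$t{\left(U \right)} = - 4 U$
$l{\left(Q,O \right)} = 0$
$A{\left(x \right)} = -4 - 4 x$ ($A{\left(x \right)} = - 4 x + 4 \left(-1\right) = - 4 x - 4 = -4 - 4 x$)
$l{\left(-7,-1 \right)} + A{\left(-15 \right)} = 0 - -56 = 0 + \left(-4 + 60\right) = 0 + 56 = 56$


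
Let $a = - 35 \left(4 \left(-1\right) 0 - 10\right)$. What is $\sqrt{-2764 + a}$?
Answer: $i \sqrt{2414} \approx 49.132 i$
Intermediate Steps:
$a = 350$ ($a = - 35 \left(\left(-4\right) 0 - 10\right) = - 35 \left(0 - 10\right) = \left(-35\right) \left(-10\right) = 350$)
$\sqrt{-2764 + a} = \sqrt{-2764 + 350} = \sqrt{-2414} = i \sqrt{2414}$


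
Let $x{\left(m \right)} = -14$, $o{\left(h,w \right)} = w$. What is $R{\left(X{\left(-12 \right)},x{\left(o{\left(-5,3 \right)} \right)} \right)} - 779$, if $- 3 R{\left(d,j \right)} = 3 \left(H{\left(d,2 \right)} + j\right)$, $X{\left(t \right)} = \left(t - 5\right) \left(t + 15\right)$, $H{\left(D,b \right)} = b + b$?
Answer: $-769$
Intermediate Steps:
$H{\left(D,b \right)} = 2 b$
$X{\left(t \right)} = \left(-5 + t\right) \left(15 + t\right)$
$R{\left(d,j \right)} = -4 - j$ ($R{\left(d,j \right)} = - \frac{3 \left(2 \cdot 2 + j\right)}{3} = - \frac{3 \left(4 + j\right)}{3} = - \frac{12 + 3 j}{3} = -4 - j$)
$R{\left(X{\left(-12 \right)},x{\left(o{\left(-5,3 \right)} \right)} \right)} - 779 = \left(-4 - -14\right) - 779 = \left(-4 + 14\right) - 779 = 10 - 779 = -769$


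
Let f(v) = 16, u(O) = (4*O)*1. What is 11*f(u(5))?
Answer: 176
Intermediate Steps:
u(O) = 4*O
11*f(u(5)) = 11*16 = 176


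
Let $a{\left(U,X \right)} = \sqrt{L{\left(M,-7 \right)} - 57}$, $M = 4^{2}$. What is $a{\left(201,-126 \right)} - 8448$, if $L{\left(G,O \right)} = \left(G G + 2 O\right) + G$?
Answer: $-8448 + \sqrt{201} \approx -8433.8$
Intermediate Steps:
$M = 16$
$L{\left(G,O \right)} = G + G^{2} + 2 O$ ($L{\left(G,O \right)} = \left(G^{2} + 2 O\right) + G = G + G^{2} + 2 O$)
$a{\left(U,X \right)} = \sqrt{201}$ ($a{\left(U,X \right)} = \sqrt{\left(16 + 16^{2} + 2 \left(-7\right)\right) - 57} = \sqrt{\left(16 + 256 - 14\right) - 57} = \sqrt{258 - 57} = \sqrt{201}$)
$a{\left(201,-126 \right)} - 8448 = \sqrt{201} - 8448 = -8448 + \sqrt{201}$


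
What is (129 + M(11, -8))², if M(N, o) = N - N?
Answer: 16641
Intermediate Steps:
M(N, o) = 0
(129 + M(11, -8))² = (129 + 0)² = 129² = 16641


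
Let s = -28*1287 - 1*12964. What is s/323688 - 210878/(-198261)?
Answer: 2439328711/2673946107 ≈ 0.91226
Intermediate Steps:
s = -49000 (s = -36036 - 12964 = -49000)
s/323688 - 210878/(-198261) = -49000/323688 - 210878/(-198261) = -49000*1/323688 - 210878*(-1/198261) = -6125/40461 + 210878/198261 = 2439328711/2673946107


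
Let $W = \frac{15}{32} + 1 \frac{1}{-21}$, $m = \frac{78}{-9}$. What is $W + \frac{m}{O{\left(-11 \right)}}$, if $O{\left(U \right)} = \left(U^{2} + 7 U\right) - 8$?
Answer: $\frac{1091}{6048} \approx 0.18039$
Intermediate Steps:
$O{\left(U \right)} = -8 + U^{2} + 7 U$
$m = - \frac{26}{3}$ ($m = 78 \left(- \frac{1}{9}\right) = - \frac{26}{3} \approx -8.6667$)
$W = \frac{283}{672}$ ($W = 15 \cdot \frac{1}{32} + 1 \left(- \frac{1}{21}\right) = \frac{15}{32} - \frac{1}{21} = \frac{283}{672} \approx 0.42113$)
$W + \frac{m}{O{\left(-11 \right)}} = \frac{283}{672} + \frac{1}{-8 + \left(-11\right)^{2} + 7 \left(-11\right)} \left(- \frac{26}{3}\right) = \frac{283}{672} + \frac{1}{-8 + 121 - 77} \left(- \frac{26}{3}\right) = \frac{283}{672} + \frac{1}{36} \left(- \frac{26}{3}\right) = \frac{283}{672} - \frac{13}{54} = \frac{1091}{6048}$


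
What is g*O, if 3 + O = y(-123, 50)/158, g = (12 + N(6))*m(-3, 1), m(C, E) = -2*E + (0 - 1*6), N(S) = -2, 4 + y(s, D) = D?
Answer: 17120/79 ≈ 216.71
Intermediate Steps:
y(s, D) = -4 + D
m(C, E) = -6 - 2*E (m(C, E) = -2*E + (0 - 6) = -2*E - 6 = -6 - 2*E)
g = -80 (g = (12 - 2)*(-6 - 2*1) = 10*(-6 - 2) = 10*(-8) = -80)
O = -214/79 (O = -3 + (-4 + 50)/158 = -3 + 46*(1/158) = -3 + 23/79 = -214/79 ≈ -2.7089)
g*O = -80*(-214/79) = 17120/79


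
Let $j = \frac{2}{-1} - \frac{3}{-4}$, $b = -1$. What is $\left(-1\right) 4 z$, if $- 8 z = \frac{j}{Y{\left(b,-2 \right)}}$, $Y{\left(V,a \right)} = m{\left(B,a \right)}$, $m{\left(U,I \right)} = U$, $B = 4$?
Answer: $- \frac{5}{32} \approx -0.15625$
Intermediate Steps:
$Y{\left(V,a \right)} = 4$
$j = - \frac{5}{4}$ ($j = 2 \left(-1\right) - - \frac{3}{4} = -2 + \frac{3}{4} = - \frac{5}{4} \approx -1.25$)
$z = \frac{5}{128}$ ($z = - \frac{\left(- \frac{5}{4}\right) \frac{1}{4}}{8} = \left(- \frac{1}{8}\right) \left(- \frac{5}{16}\right) = \frac{5}{128} \approx 0.039063$)
$\left(-1\right) 4 z = \left(-1\right) 4 \cdot \frac{5}{128} = \left(-4\right) \frac{5}{128} = - \frac{5}{32}$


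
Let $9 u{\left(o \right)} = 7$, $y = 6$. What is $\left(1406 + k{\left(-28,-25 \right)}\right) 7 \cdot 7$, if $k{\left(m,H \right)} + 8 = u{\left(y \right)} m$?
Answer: $\frac{606914}{9} \approx 67435.0$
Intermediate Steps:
$u{\left(o \right)} = \frac{7}{9}$ ($u{\left(o \right)} = \frac{1}{9} \cdot 7 = \frac{7}{9}$)
$k{\left(m,H \right)} = -8 + \frac{7 m}{9}$
$\left(1406 + k{\left(-28,-25 \right)}\right) 7 \cdot 7 = \left(1406 + \left(-8 + \frac{7}{9} \left(-28\right)\right)\right) 7 \cdot 7 = \left(1406 - \frac{268}{9}\right) 49 = \frac{12386}{9} \cdot 49 = \frac{606914}{9}$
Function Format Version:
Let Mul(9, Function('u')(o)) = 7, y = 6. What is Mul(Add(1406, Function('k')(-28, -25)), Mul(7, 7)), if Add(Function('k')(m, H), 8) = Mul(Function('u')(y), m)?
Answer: Rational(606914, 9) ≈ 67435.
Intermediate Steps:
Function('u')(o) = Rational(7, 9) (Function('u')(o) = Mul(Rational(1, 9), 7) = Rational(7, 9))
Function('k')(m, H) = Add(-8, Mul(Rational(7, 9), m))
Mul(Add(1406, Function('k')(-28, -25)), Mul(7, 7)) = Mul(Add(1406, Add(-8, Mul(Rational(7, 9), -28))), Mul(7, 7)) = Mul(Add(1406, Add(-8, Rational(-196, 9))), 49) = Mul(Add(1406, Rational(-268, 9)), 49) = Mul(Rational(12386, 9), 49) = Rational(606914, 9)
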